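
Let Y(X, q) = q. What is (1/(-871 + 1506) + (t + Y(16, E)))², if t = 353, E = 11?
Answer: 53426161881/403225 ≈ 1.3250e+5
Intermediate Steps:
(1/(-871 + 1506) + (t + Y(16, E)))² = (1/(-871 + 1506) + (353 + 11))² = (1/635 + 364)² = (231141/635)² = 53426161881/403225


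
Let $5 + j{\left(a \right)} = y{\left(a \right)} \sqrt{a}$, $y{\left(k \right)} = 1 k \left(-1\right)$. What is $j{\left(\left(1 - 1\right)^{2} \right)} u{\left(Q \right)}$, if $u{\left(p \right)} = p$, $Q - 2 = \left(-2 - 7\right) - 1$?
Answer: $40$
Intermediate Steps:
$Q = -8$ ($Q = 2 - 10 = -8$)
$y{\left(k \right)} = - k$ ($y{\left(k \right)} = k \left(-1\right) = - k$)
$j{\left(a \right)} = -5 - a^{\frac{3}{2}}$ ($j{\left(a \right)} = -5 + - a \sqrt{a} = -5 - a^{\frac{3}{2}}$)
$j{\left(\left(1 - 1\right)^{2} \right)} u{\left(Q \right)} = \left(-5 - \left(\left(1 - 1\right)^{2}\right)^{\frac{3}{2}}\right) \left(-8\right) = \left(-5 - \left(0^{2}\right)^{\frac{3}{2}}\right) \left(-8\right) = \left(-5 - 0^{\frac{3}{2}}\right) \left(-8\right) = \left(-5 - 0\right) \left(-8\right) = \left(-5 + 0\right) \left(-8\right) = \left(-5\right) \left(-8\right) = 40$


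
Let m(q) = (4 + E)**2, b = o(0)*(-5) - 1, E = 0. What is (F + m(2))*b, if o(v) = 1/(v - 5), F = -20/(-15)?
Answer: 0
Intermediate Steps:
F = 4/3 (F = -20*(-1/15) = 4/3 ≈ 1.3333)
o(v) = 1/(-5 + v)
b = 0 (b = -5/(-5 + 0) - 1 = -5/(-5) - 1 = -1/5*(-5) - 1 = 1 - 1 = 0)
m(q) = 16 (m(q) = (4 + 0)**2 = 4**2 = 16)
(F + m(2))*b = (4/3 + 16)*0 = (52/3)*0 = 0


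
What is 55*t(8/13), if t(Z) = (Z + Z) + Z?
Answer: 1320/13 ≈ 101.54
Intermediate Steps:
t(Z) = 3*Z (t(Z) = 2*Z + Z = 3*Z)
55*t(8/13) = 55*(3*(8/13)) = 55*(24/13) = 1320/13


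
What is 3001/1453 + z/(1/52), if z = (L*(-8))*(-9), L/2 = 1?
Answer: 10883065/1453 ≈ 7490.1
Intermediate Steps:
L = 2 (L = 2*1 = 2)
z = 144 (z = (2*(-8))*(-9) = -16*(-9) = 144)
3001/1453 + z/(1/52) = 3001/1453 + 144/(1/52) = 3001*(1/1453) + 144/(1/52) = 3001/1453 + 144*52 = 3001/1453 + 7488 = 10883065/1453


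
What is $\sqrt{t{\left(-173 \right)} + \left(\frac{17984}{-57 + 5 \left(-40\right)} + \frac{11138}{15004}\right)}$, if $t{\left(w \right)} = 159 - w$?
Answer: $\frac{3 \sqrt{896935328638}}{175274} \approx 16.21$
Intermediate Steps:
$\sqrt{t{\left(-173 \right)} + \left(\frac{17984}{-57 + 5 \left(-40\right)} + \frac{11138}{15004}\right)} = \sqrt{\left(159 - -173\right) + \left(\frac{17984}{-57 + 5 \left(-40\right)} + \frac{11138}{15004}\right)} = \sqrt{\left(159 + 173\right) + \left(\frac{17984}{-57 - 200} + 11138 \cdot \frac{1}{15004}\right)} = \sqrt{332 + \left(\frac{17984}{-257} + \frac{5569}{7502}\right)} = \sqrt{332 + \left(17984 \left(- \frac{1}{257}\right) + \frac{5569}{7502}\right)} = \sqrt{332 + \left(- \frac{17984}{257} + \frac{5569}{7502}\right)} = \sqrt{332 - \frac{133484735}{1928014}} = \sqrt{\frac{506615913}{1928014}} = \frac{3 \sqrt{896935328638}}{175274}$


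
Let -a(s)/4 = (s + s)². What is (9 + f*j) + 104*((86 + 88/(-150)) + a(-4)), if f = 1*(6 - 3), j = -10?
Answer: -1332151/75 ≈ -17762.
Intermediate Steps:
a(s) = -16*s² (a(s) = -4*(s + s)² = -4*4*s² = -16*s²)
f = 3 (f = 1*3 = 3)
(9 + f*j) + 104*((86 + 88/(-150)) + a(-4)) = (9 + 3*(-10)) + 104*((86 + 88/(-150)) - 16*(-4)²) = (9 - 30) + 104*((86 + 88*(-1/150)) - 16*16) = -21 + 104*((86 - 44/75) - 256) = -21 + 104*(6406/75 - 256) = -21 + 104*(-12794/75) = -21 - 1330576/75 = -1332151/75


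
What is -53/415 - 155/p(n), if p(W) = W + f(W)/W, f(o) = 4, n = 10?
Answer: -324381/21580 ≈ -15.032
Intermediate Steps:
p(W) = W + 4/W
-53/415 - 155/p(n) = -53/415 - 155/(10 + 4/10) = -53*1/415 - 155/(10 + 4*(1/10)) = -53/415 - 155/(10 + 2/5) = -53/415 - 155/52/5 = -53/415 - 155*5/52 = -53/415 - 775/52 = -324381/21580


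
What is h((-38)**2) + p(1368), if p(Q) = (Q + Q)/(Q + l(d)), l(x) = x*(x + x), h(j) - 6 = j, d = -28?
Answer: 532492/367 ≈ 1450.9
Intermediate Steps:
h(j) = 6 + j
l(x) = 2*x**2 (l(x) = x*(2*x) = 2*x**2)
p(Q) = 2*Q/(1568 + Q) (p(Q) = (Q + Q)/(Q + 2*(-28)**2) = (2*Q)/(Q + 2*784) = (2*Q)/(Q + 1568) = (2*Q)/(1568 + Q) = 2*Q/(1568 + Q))
h((-38)**2) + p(1368) = (6 + (-38)**2) + 2*1368/(1568 + 1368) = (6 + 1444) + 2*1368/2936 = 1450 + 2*1368*(1/2936) = 1450 + 342/367 = 532492/367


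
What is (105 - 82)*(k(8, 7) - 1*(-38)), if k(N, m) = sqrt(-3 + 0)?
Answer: 874 + 23*I*sqrt(3) ≈ 874.0 + 39.837*I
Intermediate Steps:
k(N, m) = I*sqrt(3) (k(N, m) = sqrt(-3) = I*sqrt(3))
(105 - 82)*(k(8, 7) - 1*(-38)) = (105 - 82)*(I*sqrt(3) - 1*(-38)) = 23*(I*sqrt(3) + 38) = 23*(38 + I*sqrt(3)) = 874 + 23*I*sqrt(3)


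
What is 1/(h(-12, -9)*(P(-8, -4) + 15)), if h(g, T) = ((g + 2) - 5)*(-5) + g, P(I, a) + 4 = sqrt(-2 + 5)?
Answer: 11/7434 - sqrt(3)/7434 ≈ 0.0012467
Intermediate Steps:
P(I, a) = -4 + sqrt(3) (P(I, a) = -4 + sqrt(-2 + 5) = -4 + sqrt(3))
h(g, T) = 15 - 4*g (h(g, T) = ((2 + g) - 5)*(-5) + g = (-3 + g)*(-5) + g = (15 - 5*g) + g = 15 - 4*g)
1/(h(-12, -9)*(P(-8, -4) + 15)) = 1/((15 - 4*(-12))*((-4 + sqrt(3)) + 15)) = 1/((15 + 48)*(11 + sqrt(3))) = 1/(63*(11 + sqrt(3))) = 1/(693 + 63*sqrt(3))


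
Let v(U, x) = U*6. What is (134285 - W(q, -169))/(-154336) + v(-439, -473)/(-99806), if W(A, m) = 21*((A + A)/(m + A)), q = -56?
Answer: -9945064577/11788514400 ≈ -0.84362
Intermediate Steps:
v(U, x) = 6*U
W(A, m) = 42*A/(A + m) (W(A, m) = 21*((2*A)/(A + m)) = 21*(2*A/(A + m)) = 42*A/(A + m))
(134285 - W(q, -169))/(-154336) + v(-439, -473)/(-99806) = (134285 - 42*(-56)/(-56 - 169))/(-154336) + (6*(-439))/(-99806) = (134285 - 42*(-56)/(-225))*(-1/154336) - 2634*(-1/99806) = (134285 - 42*(-56)*(-1)/225)*(-1/154336) + 1317/49903 = (134285 - 1*784/75)*(-1/154336) + 1317/49903 = (134285 - 784/75)*(-1/154336) + 1317/49903 = (10070591/75)*(-1/154336) + 1317/49903 = -10070591/11575200 + 1317/49903 = -9945064577/11788514400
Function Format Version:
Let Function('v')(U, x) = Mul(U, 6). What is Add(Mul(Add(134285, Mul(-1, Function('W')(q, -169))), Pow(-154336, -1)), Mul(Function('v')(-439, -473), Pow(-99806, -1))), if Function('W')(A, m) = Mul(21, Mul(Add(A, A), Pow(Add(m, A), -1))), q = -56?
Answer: Rational(-9945064577, 11788514400) ≈ -0.84362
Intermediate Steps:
Function('v')(U, x) = Mul(6, U)
Function('W')(A, m) = Mul(42, A, Pow(Add(A, m), -1)) (Function('W')(A, m) = Mul(21, Mul(Mul(2, A), Pow(Add(A, m), -1))) = Mul(21, Mul(2, A, Pow(Add(A, m), -1))) = Mul(42, A, Pow(Add(A, m), -1)))
Add(Mul(Add(134285, Mul(-1, Function('W')(q, -169))), Pow(-154336, -1)), Mul(Function('v')(-439, -473), Pow(-99806, -1))) = Add(Mul(Add(134285, Mul(-1, Mul(42, -56, Pow(Add(-56, -169), -1)))), Pow(-154336, -1)), Mul(Mul(6, -439), Pow(-99806, -1))) = Add(Mul(Add(134285, Mul(-1, Mul(42, -56, Pow(-225, -1)))), Rational(-1, 154336)), Mul(-2634, Rational(-1, 99806))) = Add(Mul(Add(134285, Mul(-1, Mul(42, -56, Rational(-1, 225)))), Rational(-1, 154336)), Rational(1317, 49903)) = Add(Mul(Add(134285, Mul(-1, Rational(784, 75))), Rational(-1, 154336)), Rational(1317, 49903)) = Add(Mul(Add(134285, Rational(-784, 75)), Rational(-1, 154336)), Rational(1317, 49903)) = Add(Mul(Rational(10070591, 75), Rational(-1, 154336)), Rational(1317, 49903)) = Add(Rational(-10070591, 11575200), Rational(1317, 49903)) = Rational(-9945064577, 11788514400)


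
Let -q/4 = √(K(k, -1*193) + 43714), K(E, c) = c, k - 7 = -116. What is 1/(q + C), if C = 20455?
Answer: 20455/417710689 + 4*√43521/417710689 ≈ 5.0967e-5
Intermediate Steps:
k = -109 (k = 7 - 116 = -109)
q = -4*√43521 (q = -4*√(-1*193 + 43714) = -4*√(-193 + 43714) = -4*√43521 ≈ -834.47)
1/(q + C) = 1/(-4*√43521 + 20455) = 1/(20455 - 4*√43521)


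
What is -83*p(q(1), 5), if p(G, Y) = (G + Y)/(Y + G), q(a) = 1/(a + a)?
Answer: -83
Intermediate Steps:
q(a) = 1/(2*a)
p(G, Y) = 1 (p(G, Y) = (G + Y)/(G + Y) = 1)
-83*p(q(1), 5) = -83*1 = -83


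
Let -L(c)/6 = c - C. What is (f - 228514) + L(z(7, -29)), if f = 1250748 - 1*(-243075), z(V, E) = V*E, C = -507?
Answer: 1263485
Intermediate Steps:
z(V, E) = E*V
L(c) = -3042 - 6*c (L(c) = -6*(c - 1*(-507)) = -6*(c + 507) = -6*(507 + c) = -3042 - 6*c)
f = 1493823 (f = 1250748 + 243075 = 1493823)
(f - 228514) + L(z(7, -29)) = (1493823 - 228514) + (-3042 - (-174)*7) = 1265309 + (-3042 - 6*(-203)) = 1265309 + (-3042 + 1218) = 1265309 - 1824 = 1263485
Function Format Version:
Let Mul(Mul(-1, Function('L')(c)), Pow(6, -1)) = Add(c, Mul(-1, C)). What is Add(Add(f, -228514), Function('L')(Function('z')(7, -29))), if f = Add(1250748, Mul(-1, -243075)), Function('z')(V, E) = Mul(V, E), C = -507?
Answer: 1263485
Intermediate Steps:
Function('z')(V, E) = Mul(E, V)
Function('L')(c) = Add(-3042, Mul(-6, c)) (Function('L')(c) = Mul(-6, Add(c, Mul(-1, -507))) = Mul(-6, Add(c, 507)) = Mul(-6, Add(507, c)) = Add(-3042, Mul(-6, c)))
f = 1493823 (f = Add(1250748, 243075) = 1493823)
Add(Add(f, -228514), Function('L')(Function('z')(7, -29))) = Add(Add(1493823, -228514), Add(-3042, Mul(-6, Mul(-29, 7)))) = Add(1265309, Add(-3042, Mul(-6, -203))) = Add(1265309, Add(-3042, 1218)) = Add(1265309, -1824) = 1263485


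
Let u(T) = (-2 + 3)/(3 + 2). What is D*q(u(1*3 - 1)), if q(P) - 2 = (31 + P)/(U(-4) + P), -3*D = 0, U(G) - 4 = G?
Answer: 0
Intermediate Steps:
u(T) = ⅕ (u(T) = 1/5 = 1*(⅕) = ⅕)
U(G) = 4 + G
D = 0 (D = -⅓*0 = 0)
q(P) = 2 + (31 + P)/P (q(P) = 2 + (31 + P)/((4 - 4) + P) = 2 + (31 + P)/(0 + P) = 2 + (31 + P)/P)
D*q(u(1*3 - 1)) = 0*(3 + 31/(⅕)) = 0*(3 + 31*5) = 0*(3 + 155) = 0*158 = 0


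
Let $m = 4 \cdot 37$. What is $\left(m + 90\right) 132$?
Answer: $31416$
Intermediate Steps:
$m = 148$
$\left(m + 90\right) 132 = \left(148 + 90\right) 132 = 238 \cdot 132 = 31416$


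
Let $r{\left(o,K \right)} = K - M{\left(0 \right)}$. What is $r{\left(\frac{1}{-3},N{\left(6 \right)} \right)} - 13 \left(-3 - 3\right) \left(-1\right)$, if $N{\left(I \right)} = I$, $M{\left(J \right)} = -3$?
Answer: $-69$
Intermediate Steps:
$r{\left(o,K \right)} = 3 + K$ ($r{\left(o,K \right)} = K - -3 = K + 3 = 3 + K$)
$r{\left(\frac{1}{-3},N{\left(6 \right)} \right)} - 13 \left(-3 - 3\right) \left(-1\right) = \left(3 + 6\right) - 13 \left(-3 - 3\right) \left(-1\right) = 9 - 13 \left(\left(-6\right) \left(-1\right)\right) = 9 - 78 = -69$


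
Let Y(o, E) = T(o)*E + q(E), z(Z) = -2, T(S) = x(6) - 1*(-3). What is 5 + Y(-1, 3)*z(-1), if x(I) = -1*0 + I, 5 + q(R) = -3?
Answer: -33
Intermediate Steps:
q(R) = -8 (q(R) = -5 - 3 = -8)
x(I) = I (x(I) = 0 + I = I)
T(S) = 9 (T(S) = 6 - 1*(-3) = 6 + 3 = 9)
Y(o, E) = -8 + 9*E (Y(o, E) = 9*E - 8 = -8 + 9*E)
5 + Y(-1, 3)*z(-1) = 5 + (-8 + 9*3)*(-2) = 5 + (-8 + 27)*(-2) = 5 + 19*(-2) = 5 - 38 = -33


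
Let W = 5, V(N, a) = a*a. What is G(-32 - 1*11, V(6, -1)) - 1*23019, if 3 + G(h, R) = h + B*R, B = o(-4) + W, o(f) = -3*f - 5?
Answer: -23053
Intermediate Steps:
V(N, a) = a**2
o(f) = -5 - 3*f
B = 12 (B = (-5 - 3*(-4)) + 5 = (-5 + 12) + 5 = 7 + 5 = 12)
G(h, R) = -3 + h + 12*R (G(h, R) = -3 + (h + 12*R) = -3 + h + 12*R)
G(-32 - 1*11, V(6, -1)) - 1*23019 = (-3 + (-32 - 1*11) + 12*(-1)**2) - 1*23019 = (-3 + (-32 - 11) + 12*1) - 23019 = (-3 - 43 + 12) - 23019 = -34 - 23019 = -23053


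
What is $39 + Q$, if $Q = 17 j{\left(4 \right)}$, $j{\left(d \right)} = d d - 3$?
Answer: $260$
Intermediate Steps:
$j{\left(d \right)} = -3 + d^{2}$ ($j{\left(d \right)} = d^{2} - 3 = -3 + d^{2}$)
$Q = 221$ ($Q = 17 \left(-3 + 4^{2}\right) = 17 \left(-3 + 16\right) = 17 \cdot 13 = 221$)
$39 + Q = 39 + 221 = 260$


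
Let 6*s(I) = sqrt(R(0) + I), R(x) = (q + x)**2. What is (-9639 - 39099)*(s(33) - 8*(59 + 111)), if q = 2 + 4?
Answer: 66283680 - 8123*sqrt(69) ≈ 6.6216e+7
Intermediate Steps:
q = 6
R(x) = (6 + x)**2
s(I) = sqrt(36 + I)/6 (s(I) = sqrt((6 + 0)**2 + I)/6 = sqrt(6**2 + I)/6 = sqrt(36 + I)/6)
(-9639 - 39099)*(s(33) - 8*(59 + 111)) = (-9639 - 39099)*(sqrt(36 + 33)/6 - 8*(59 + 111)) = -48738*(sqrt(69)/6 - 8*170) = -48738*(sqrt(69)/6 - 1360) = -48738*(-1360 + sqrt(69)/6) = 66283680 - 8123*sqrt(69)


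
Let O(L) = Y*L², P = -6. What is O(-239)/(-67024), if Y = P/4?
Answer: 171363/134048 ≈ 1.2784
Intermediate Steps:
Y = -3/2 (Y = -6/4 = -6*¼ = -3/2 ≈ -1.5000)
O(L) = -3*L²/2
O(-239)/(-67024) = -3/2*(-239)²/(-67024) = -3/2*57121*(-1/67024) = -171363/2*(-1/67024) = 171363/134048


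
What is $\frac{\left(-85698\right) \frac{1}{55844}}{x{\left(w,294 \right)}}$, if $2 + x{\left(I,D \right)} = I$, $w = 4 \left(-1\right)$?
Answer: $\frac{621}{2428} \approx 0.25577$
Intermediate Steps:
$w = -4$
$x{\left(I,D \right)} = -2 + I$
$\frac{\left(-85698\right) \frac{1}{55844}}{x{\left(w,294 \right)}} = \frac{\left(-85698\right) \frac{1}{55844}}{-2 - 4} = \frac{\left(-85698\right) \frac{1}{55844}}{-6} = \left(- \frac{1863}{1214}\right) \left(- \frac{1}{6}\right) = \frac{621}{2428}$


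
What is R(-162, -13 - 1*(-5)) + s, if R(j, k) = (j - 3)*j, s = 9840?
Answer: 36570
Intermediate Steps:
R(j, k) = j*(-3 + j) (R(j, k) = (-3 + j)*j = j*(-3 + j))
R(-162, -13 - 1*(-5)) + s = -162*(-3 - 162) + 9840 = -162*(-165) + 9840 = 26730 + 9840 = 36570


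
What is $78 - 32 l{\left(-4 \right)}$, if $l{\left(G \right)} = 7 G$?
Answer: $974$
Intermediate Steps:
$78 - 32 l{\left(-4 \right)} = 78 - 32 \cdot 7 \left(-4\right) = 78 - -896 = 78 + 896 = 974$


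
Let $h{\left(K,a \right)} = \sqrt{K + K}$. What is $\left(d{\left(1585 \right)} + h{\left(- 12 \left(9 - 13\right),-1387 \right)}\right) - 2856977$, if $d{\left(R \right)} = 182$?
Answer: $-2856795 + 4 \sqrt{6} \approx -2.8568 \cdot 10^{6}$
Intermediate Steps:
$h{\left(K,a \right)} = \sqrt{2} \sqrt{K}$ ($h{\left(K,a \right)} = \sqrt{2 K} = \sqrt{2} \sqrt{K}$)
$\left(d{\left(1585 \right)} + h{\left(- 12 \left(9 - 13\right),-1387 \right)}\right) - 2856977 = \left(182 + \sqrt{2} \sqrt{- 12 \left(9 - 13\right)}\right) - 2856977 = \left(182 + \sqrt{2} \sqrt{\left(-12\right) \left(-4\right)}\right) - 2856977 = \left(182 + \sqrt{2} \sqrt{48}\right) - 2856977 = \left(182 + \sqrt{2} \cdot 4 \sqrt{3}\right) - 2856977 = \left(182 + 4 \sqrt{6}\right) - 2856977 = -2856795 + 4 \sqrt{6}$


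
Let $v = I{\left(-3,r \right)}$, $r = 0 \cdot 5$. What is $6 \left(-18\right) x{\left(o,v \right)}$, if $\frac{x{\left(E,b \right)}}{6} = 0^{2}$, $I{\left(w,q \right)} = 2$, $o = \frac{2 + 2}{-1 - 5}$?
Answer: $0$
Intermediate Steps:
$o = - \frac{2}{3}$ ($o = \frac{4}{-6} = 4 \left(- \frac{1}{6}\right) = - \frac{2}{3} \approx -0.66667$)
$r = 0$
$v = 2$
$x{\left(E,b \right)} = 0$ ($x{\left(E,b \right)} = 6 \cdot 0^{2} = 6 \cdot 0 = 0$)
$6 \left(-18\right) x{\left(o,v \right)} = 6 \left(-18\right) 0 = \left(-108\right) 0 = 0$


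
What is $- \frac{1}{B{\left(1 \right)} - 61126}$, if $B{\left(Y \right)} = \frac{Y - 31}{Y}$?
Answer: $\frac{1}{61156} \approx 1.6352 \cdot 10^{-5}$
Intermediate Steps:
$B{\left(Y \right)} = \frac{-31 + Y}{Y}$
$- \frac{1}{B{\left(1 \right)} - 61126} = - \frac{1}{\frac{-31 + 1}{1} - 61126} = - \frac{1}{1 \left(-30\right) - 61126} = - \frac{1}{-30 - 61126} = - \frac{1}{-61156} = \left(-1\right) \left(- \frac{1}{61156}\right) = \frac{1}{61156}$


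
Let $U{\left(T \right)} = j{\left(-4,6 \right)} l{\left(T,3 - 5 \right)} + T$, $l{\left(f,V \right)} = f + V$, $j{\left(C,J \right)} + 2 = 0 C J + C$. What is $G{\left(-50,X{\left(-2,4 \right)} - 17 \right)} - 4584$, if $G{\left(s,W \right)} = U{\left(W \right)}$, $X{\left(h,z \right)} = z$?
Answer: $-4507$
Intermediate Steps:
$j{\left(C,J \right)} = -2 + C$ ($j{\left(C,J \right)} = -2 + \left(0 C J + C\right) = -2 + \left(0 J + C\right) = -2 + \left(0 + C\right) = -2 + C$)
$l{\left(f,V \right)} = V + f$
$U{\left(T \right)} = 12 - 5 T$ ($U{\left(T \right)} = \left(-2 - 4\right) \left(\left(3 - 5\right) + T\right) + T = - 6 \left(-2 + T\right) + T = \left(12 - 6 T\right) + T = 12 - 5 T$)
$G{\left(s,W \right)} = 12 - 5 W$
$G{\left(-50,X{\left(-2,4 \right)} - 17 \right)} - 4584 = \left(12 - 5 \left(4 - 17\right)\right) - 4584 = \left(12 - -65\right) - 4584 = \left(12 + 65\right) - 4584 = 77 - 4584 = -4507$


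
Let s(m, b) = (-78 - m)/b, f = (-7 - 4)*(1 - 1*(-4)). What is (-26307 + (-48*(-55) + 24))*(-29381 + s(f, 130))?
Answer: 90305691579/130 ≈ 6.9466e+8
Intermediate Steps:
f = -55 (f = -11*(1 + 4) = -11*5 = -55)
s(m, b) = (-78 - m)/b
(-26307 + (-48*(-55) + 24))*(-29381 + s(f, 130)) = (-26307 + (-48*(-55) + 24))*(-29381 + (-78 - 1*(-55))/130) = (-26307 + (2640 + 24))*(-29381 + (-78 + 55)/130) = (-26307 + 2664)*(-29381 + (1/130)*(-23)) = -23643*(-29381 - 23/130) = -23643*(-3819553/130) = 90305691579/130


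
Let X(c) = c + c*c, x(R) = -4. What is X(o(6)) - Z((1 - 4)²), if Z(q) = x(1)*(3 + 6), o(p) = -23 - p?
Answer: 848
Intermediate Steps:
X(c) = c + c²
Z(q) = -36 (Z(q) = -4*(3 + 6) = -4*9 = -36)
X(o(6)) - Z((1 - 4)²) = (-23 - 1*6)*(1 + (-23 - 1*6)) - 1*(-36) = (-23 - 6)*(1 + (-23 - 6)) + 36 = -29*(1 - 29) + 36 = -29*(-28) + 36 = 812 + 36 = 848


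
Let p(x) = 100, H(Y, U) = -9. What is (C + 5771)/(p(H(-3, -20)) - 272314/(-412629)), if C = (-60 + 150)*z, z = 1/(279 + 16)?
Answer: 20071866129/350082518 ≈ 57.335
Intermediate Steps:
z = 1/295 ≈ 0.0033898
C = 18/59 (C = (-60 + 150)*(1/295) = 90*(1/295) = 18/59 ≈ 0.30508)
(C + 5771)/(p(H(-3, -20)) - 272314/(-412629)) = (18/59 + 5771)/(100 - 272314/(-412629)) = 340507/(59*(100 - 272314*(-1/412629))) = 340507/(59*(100 + 38902/58947)) = 340507/(59*(5933602/58947)) = (340507/59)*(58947/5933602) = 20071866129/350082518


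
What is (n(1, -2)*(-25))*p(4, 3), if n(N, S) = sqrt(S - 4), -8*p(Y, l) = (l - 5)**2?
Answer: 25*I*sqrt(6)/2 ≈ 30.619*I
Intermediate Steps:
p(Y, l) = -(-5 + l)**2/8 (p(Y, l) = -(l - 5)**2/8 = -(-5 + l)**2/8)
n(N, S) = sqrt(-4 + S)
(n(1, -2)*(-25))*p(4, 3) = (sqrt(-4 - 2)*(-25))*(-(-5 + 3)**2/8) = (sqrt(-6)*(-25))*(-1/8*(-2)**2) = ((I*sqrt(6))*(-25))*(-1/8*4) = -25*I*sqrt(6)*(-1/2) = 25*I*sqrt(6)/2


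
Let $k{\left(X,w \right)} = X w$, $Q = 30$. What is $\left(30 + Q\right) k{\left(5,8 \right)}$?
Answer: $2400$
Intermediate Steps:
$\left(30 + Q\right) k{\left(5,8 \right)} = \left(30 + 30\right) 5 \cdot 8 = 60 \cdot 40 = 2400$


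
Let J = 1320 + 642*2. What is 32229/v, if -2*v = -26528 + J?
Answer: 32229/11962 ≈ 2.6943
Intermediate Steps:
J = 2604 (J = 1320 + 1284 = 2604)
v = 11962 (v = -(-26528 + 2604)/2 = -½*(-23924) = 11962)
32229/v = 32229/11962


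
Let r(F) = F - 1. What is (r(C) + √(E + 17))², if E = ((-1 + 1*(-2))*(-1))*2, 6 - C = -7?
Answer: (12 + √23)² ≈ 282.10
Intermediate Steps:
C = 13 (C = 6 - 1*(-7) = 6 + 7 = 13)
E = 6 (E = ((-1 - 2)*(-1))*2 = -3*(-1)*2 = 3*2 = 6)
r(F) = -1 + F
(r(C) + √(E + 17))² = ((-1 + 13) + √(6 + 17))² = (12 + √23)²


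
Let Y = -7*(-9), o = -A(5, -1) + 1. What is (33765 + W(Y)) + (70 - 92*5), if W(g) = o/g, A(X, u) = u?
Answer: 2102627/63 ≈ 33375.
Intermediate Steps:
o = 2 (o = -1*(-1) + 1 = 1 + 1 = 2)
Y = 63
W(g) = 2/g
(33765 + W(Y)) + (70 - 92*5) = (33765 + 2/63) + (70 - 92*5) = (33765 + 2*(1/63)) + (70 - 460) = (33765 + 2/63) - 390 = 2127197/63 - 390 = 2102627/63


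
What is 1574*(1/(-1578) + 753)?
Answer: 935139371/789 ≈ 1.1852e+6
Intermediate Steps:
1574*(1/(-1578) + 753) = 1574*(-1/1578 + 753) = 1574*(1188233/1578) = 935139371/789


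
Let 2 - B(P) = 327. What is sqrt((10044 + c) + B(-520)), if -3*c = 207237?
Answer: 4*I*sqrt(3710) ≈ 243.64*I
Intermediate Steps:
c = -69079 (c = -1/3*207237 = -69079)
B(P) = -325 (B(P) = 2 - 1*327 = 2 - 327 = -325)
sqrt((10044 + c) + B(-520)) = sqrt((10044 - 69079) - 325) = sqrt(-59035 - 325) = sqrt(-59360) = 4*I*sqrt(3710)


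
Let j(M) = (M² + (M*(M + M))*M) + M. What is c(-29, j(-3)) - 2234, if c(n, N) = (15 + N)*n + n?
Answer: -1306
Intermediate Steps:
j(M) = M + M² + 2*M³ (j(M) = (M² + (M*(2*M))*M) + M = (M² + (2*M²)*M) + M = (M² + 2*M³) + M = M + M² + 2*M³)
c(n, N) = n + n*(15 + N) (c(n, N) = n*(15 + N) + n = n + n*(15 + N))
c(-29, j(-3)) - 2234 = -29*(16 - 3*(1 - 3 + 2*(-3)²)) - 2234 = -29*(16 - 3*(1 - 3 + 2*9)) - 2234 = -29*(16 - 3*(1 - 3 + 18)) - 2234 = -29*(16 - 3*16) - 2234 = -29*(16 - 48) - 2234 = -29*(-32) - 2234 = 928 - 2234 = -1306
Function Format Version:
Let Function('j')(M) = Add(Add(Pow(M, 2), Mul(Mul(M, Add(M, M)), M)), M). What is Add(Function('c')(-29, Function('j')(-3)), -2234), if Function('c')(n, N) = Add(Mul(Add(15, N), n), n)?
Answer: -1306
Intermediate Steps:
Function('j')(M) = Add(M, Pow(M, 2), Mul(2, Pow(M, 3))) (Function('j')(M) = Add(Add(Pow(M, 2), Mul(Mul(M, Mul(2, M)), M)), M) = Add(Add(Pow(M, 2), Mul(Mul(2, Pow(M, 2)), M)), M) = Add(Add(Pow(M, 2), Mul(2, Pow(M, 3))), M) = Add(M, Pow(M, 2), Mul(2, Pow(M, 3))))
Function('c')(n, N) = Add(n, Mul(n, Add(15, N))) (Function('c')(n, N) = Add(Mul(n, Add(15, N)), n) = Add(n, Mul(n, Add(15, N))))
Add(Function('c')(-29, Function('j')(-3)), -2234) = Add(Mul(-29, Add(16, Mul(-3, Add(1, -3, Mul(2, Pow(-3, 2)))))), -2234) = Add(Mul(-29, Add(16, Mul(-3, Add(1, -3, Mul(2, 9))))), -2234) = Add(Mul(-29, Add(16, Mul(-3, Add(1, -3, 18)))), -2234) = Add(Mul(-29, Add(16, Mul(-3, 16))), -2234) = Add(Mul(-29, Add(16, -48)), -2234) = Add(Mul(-29, -32), -2234) = Add(928, -2234) = -1306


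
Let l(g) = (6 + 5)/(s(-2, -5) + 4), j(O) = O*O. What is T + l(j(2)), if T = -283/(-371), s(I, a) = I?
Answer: 4647/742 ≈ 6.2628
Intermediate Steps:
j(O) = O²
l(g) = 11/2 (l(g) = (6 + 5)/(-2 + 4) = 11/2)
T = 283/371 (T = -283*(-1/371) = 283/371 ≈ 0.76280)
T + l(j(2)) = 283/371 + 11/2 = 4647/742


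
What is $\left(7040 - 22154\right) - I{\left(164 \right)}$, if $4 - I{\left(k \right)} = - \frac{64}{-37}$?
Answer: $- \frac{559302}{37} \approx -15116.0$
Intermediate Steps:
$I{\left(k \right)} = \frac{84}{37}$ ($I{\left(k \right)} = 4 - - \frac{64}{-37} = 4 - \left(-64\right) \left(- \frac{1}{37}\right) = 4 - \frac{64}{37} = \frac{84}{37}$)
$\left(7040 - 22154\right) - I{\left(164 \right)} = \left(7040 - 22154\right) - \frac{84}{37} = -15114 - \frac{84}{37} = - \frac{559302}{37}$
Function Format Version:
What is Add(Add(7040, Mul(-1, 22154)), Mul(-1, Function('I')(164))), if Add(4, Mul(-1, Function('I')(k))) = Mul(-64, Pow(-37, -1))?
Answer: Rational(-559302, 37) ≈ -15116.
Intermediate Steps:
Function('I')(k) = Rational(84, 37) (Function('I')(k) = Add(4, Mul(-1, Mul(-64, Pow(-37, -1)))) = Add(4, Mul(-1, Mul(-64, Rational(-1, 37)))) = Add(4, Mul(-1, Rational(64, 37))) = Add(4, Rational(-64, 37)) = Rational(84, 37))
Add(Add(7040, Mul(-1, 22154)), Mul(-1, Function('I')(164))) = Add(Add(7040, Mul(-1, 22154)), Mul(-1, Rational(84, 37))) = Add(Add(7040, -22154), Rational(-84, 37)) = Add(-15114, Rational(-84, 37)) = Rational(-559302, 37)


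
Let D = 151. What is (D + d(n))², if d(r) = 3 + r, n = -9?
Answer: 21025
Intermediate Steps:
(D + d(n))² = (151 + (3 - 9))² = (151 - 6)² = 145² = 21025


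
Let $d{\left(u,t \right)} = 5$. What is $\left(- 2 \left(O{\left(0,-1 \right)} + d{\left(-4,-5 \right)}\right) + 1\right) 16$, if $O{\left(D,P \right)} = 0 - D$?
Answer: $-144$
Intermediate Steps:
$O{\left(D,P \right)} = - D$
$\left(- 2 \left(O{\left(0,-1 \right)} + d{\left(-4,-5 \right)}\right) + 1\right) 16 = \left(- 2 \left(\left(-1\right) 0 + 5\right) + 1\right) 16 = \left(- 2 \left(0 + 5\right) + 1\right) 16 = \left(\left(-2\right) 5 + 1\right) 16 = \left(-10 + 1\right) 16 = \left(-9\right) 16 = -144$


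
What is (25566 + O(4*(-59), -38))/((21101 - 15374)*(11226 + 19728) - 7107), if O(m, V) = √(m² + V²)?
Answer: 8522/59088817 + 2*√14285/177266451 ≈ 0.00014557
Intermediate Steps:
O(m, V) = √(V² + m²)
(25566 + O(4*(-59), -38))/((21101 - 15374)*(11226 + 19728) - 7107) = (25566 + √((-38)² + (4*(-59))²))/((21101 - 15374)*(11226 + 19728) - 7107) = (25566 + √(1444 + (-236)²))/(5727*30954 - 7107) = (25566 + √(1444 + 55696))/(177273558 - 7107) = (25566 + √57140)/177266451 = (25566 + 2*√14285)*(1/177266451) = 8522/59088817 + 2*√14285/177266451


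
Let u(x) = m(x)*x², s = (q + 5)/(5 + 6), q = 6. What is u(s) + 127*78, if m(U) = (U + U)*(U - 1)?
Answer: 9906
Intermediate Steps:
s = 1 (s = (6 + 5)/(5 + 6) = 11/11 = 11*(1/11) = 1)
m(U) = 2*U*(-1 + U) (m(U) = (2*U)*(-1 + U) = 2*U*(-1 + U))
u(x) = 2*x³*(-1 + x) (u(x) = (2*x*(-1 + x))*x² = 2*x³*(-1 + x))
u(s) + 127*78 = 2*1³*(-1 + 1) + 127*78 = 2*1*0 + 9906 = 0 + 9906 = 9906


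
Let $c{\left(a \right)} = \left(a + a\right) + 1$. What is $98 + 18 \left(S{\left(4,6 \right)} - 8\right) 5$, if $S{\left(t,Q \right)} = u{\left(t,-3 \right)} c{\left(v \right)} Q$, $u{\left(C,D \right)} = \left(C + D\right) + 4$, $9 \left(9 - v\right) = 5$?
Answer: $47678$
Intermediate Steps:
$v = \frac{76}{9}$ ($v = 9 - \frac{5}{9} = \frac{76}{9} \approx 8.4444$)
$c{\left(a \right)} = 1 + 2 a$ ($c{\left(a \right)} = 2 a + 1 = 1 + 2 a$)
$u{\left(C,D \right)} = 4 + C + D$
$S{\left(t,Q \right)} = Q \left(\frac{161}{9} + \frac{161 t}{9}\right)$ ($S{\left(t,Q \right)} = \left(4 + t - 3\right) \left(1 + 2 \cdot \frac{76}{9}\right) Q = \left(1 + t\right) \left(1 + \frac{152}{9}\right) Q = \left(1 + t\right) \frac{161}{9} Q = \left(\frac{161}{9} + \frac{161 t}{9}\right) Q = Q \left(\frac{161}{9} + \frac{161 t}{9}\right)$)
$98 + 18 \left(S{\left(4,6 \right)} - 8\right) 5 = 98 + 18 \left(\frac{161}{9} \cdot 6 \left(1 + 4\right) - 8\right) 5 = 98 + 18 \left(\frac{161}{9} \cdot 6 \cdot 5 - 8\right) 5 = 98 + 18 \left(\frac{1610}{3} - 8\right) 5 = 98 + 18 \cdot \frac{1586}{3} \cdot 5 = 98 + 18 \cdot \frac{7930}{3} = 98 + 47580 = 47678$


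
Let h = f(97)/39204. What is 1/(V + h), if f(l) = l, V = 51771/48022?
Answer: 941327244/1017144209 ≈ 0.92546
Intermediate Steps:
V = 51771/48022 (V = 51771*(1/48022) = 51771/48022 ≈ 1.0781)
h = 97/39204 ≈ 0.0024742
1/(V + h) = 1/(51771/48022 + 97/39204) = 1/(1017144209/941327244) = 941327244/1017144209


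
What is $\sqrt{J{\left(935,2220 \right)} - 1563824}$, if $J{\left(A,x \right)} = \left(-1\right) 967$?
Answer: $i \sqrt{1564791} \approx 1250.9 i$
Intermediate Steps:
$J{\left(A,x \right)} = -967$
$\sqrt{J{\left(935,2220 \right)} - 1563824} = \sqrt{-967 - 1563824} = \sqrt{-1564791} = i \sqrt{1564791}$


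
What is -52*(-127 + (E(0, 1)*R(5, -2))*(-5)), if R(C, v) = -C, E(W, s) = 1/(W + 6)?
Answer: 19162/3 ≈ 6387.3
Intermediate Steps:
E(W, s) = 1/(6 + W)
-52*(-127 + (E(0, 1)*R(5, -2))*(-5)) = -52*(-127 + ((-1*5)/(6 + 0))*(-5)) = -52*(-127 + (-5/6)*(-5)) = -52*(-127 + ((⅙)*(-5))*(-5)) = -52*(-127 - ⅚*(-5)) = -52*(-127 + 25/6) = -52*(-737/6) = 19162/3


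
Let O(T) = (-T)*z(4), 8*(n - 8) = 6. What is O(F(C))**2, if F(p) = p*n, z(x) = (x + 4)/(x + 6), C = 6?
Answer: 1764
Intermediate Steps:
n = 35/4 (n = 8 + (1/8)*6 = 8 + 3/4 = 35/4 ≈ 8.7500)
z(x) = (4 + x)/(6 + x)
F(p) = 35*p/4 (F(p) = p*(35/4) = 35*p/4)
O(T) = -4*T/5 (O(T) = (-T)*((4 + 4)/(6 + 4)) = (-T)*(8/10) = (-T)*((1/10)*8) = -T*(4/5) = -4*T/5)
O(F(C))**2 = (-7*6)**2 = (-4/5*105/2)**2 = (-42)**2 = 1764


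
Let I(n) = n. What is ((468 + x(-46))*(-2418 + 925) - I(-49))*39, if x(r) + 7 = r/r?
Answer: -26898963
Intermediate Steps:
x(r) = -6 (x(r) = -7 + r/r = -7 + 1 = -6)
((468 + x(-46))*(-2418 + 925) - I(-49))*39 = ((468 - 6)*(-2418 + 925) - 1*(-49))*39 = (462*(-1493) + 49)*39 = (-689766 + 49)*39 = -689717*39 = -26898963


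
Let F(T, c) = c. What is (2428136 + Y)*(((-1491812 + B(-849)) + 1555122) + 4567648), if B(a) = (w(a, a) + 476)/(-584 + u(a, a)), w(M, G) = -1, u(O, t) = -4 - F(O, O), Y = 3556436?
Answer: 7233435555045436/261 ≈ 2.7714e+13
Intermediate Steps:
u(O, t) = -4 - O
B(a) = 475/(-588 - a) (B(a) = (-1 + 476)/(-584 + (-4 - a)) = 475/(-588 - a))
(2428136 + Y)*(((-1491812 + B(-849)) + 1555122) + 4567648) = (2428136 + 3556436)*(((-1491812 - 475/(588 - 849)) + 1555122) + 4567648) = 5984572*(((-1491812 - 475/(-261)) + 1555122) + 4567648) = 5984572*(((-1491812 - 475*(-1/261)) + 1555122) + 4567648) = 5984572*(((-1491812 + 475/261) + 1555122) + 4567648) = 5984572*((-389362457/261 + 1555122) + 4567648) = 5984572*(16524385/261 + 4567648) = 5984572*(1208680513/261) = 7233435555045436/261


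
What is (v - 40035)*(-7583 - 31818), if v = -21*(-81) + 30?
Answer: 1509215904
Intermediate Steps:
v = 1731 (v = 1701 + 30 = 1731)
(v - 40035)*(-7583 - 31818) = (1731 - 40035)*(-7583 - 31818) = -38304*(-39401) = 1509215904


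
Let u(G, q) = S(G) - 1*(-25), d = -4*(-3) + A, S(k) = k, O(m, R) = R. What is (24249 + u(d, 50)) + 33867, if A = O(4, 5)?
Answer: 58158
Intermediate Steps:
A = 5
d = 17 (d = -4*(-3) + 5 = 12 + 5 = 17)
u(G, q) = 25 + G (u(G, q) = G - 1*(-25) = G + 25 = 25 + G)
(24249 + u(d, 50)) + 33867 = (24249 + (25 + 17)) + 33867 = (24249 + 42) + 33867 = 24291 + 33867 = 58158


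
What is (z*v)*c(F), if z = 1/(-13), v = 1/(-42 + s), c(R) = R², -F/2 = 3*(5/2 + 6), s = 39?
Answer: 867/13 ≈ 66.692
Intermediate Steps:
F = -51 (F = -6*(5/2 + 6) = -6*17/2 = -2*51/2 = -51)
v = -⅓ (v = 1/(-42 + 39) = 1/(-3) = -⅓ ≈ -0.33333)
z = -1/13 ≈ -0.076923
(z*v)*c(F) = -1/13*(-⅓)*(-51)² = (1/39)*2601 = 867/13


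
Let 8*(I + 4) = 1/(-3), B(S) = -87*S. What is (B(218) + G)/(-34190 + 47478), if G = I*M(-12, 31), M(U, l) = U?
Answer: -37835/26576 ≈ -1.4237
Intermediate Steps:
I = -97/24 (I = -4 + (⅛)/(-3) = -4 + (⅛)*(-⅓) = -4 - 1/24 = -97/24 ≈ -4.0417)
G = 97/2 (G = -97/24*(-12) = 97/2 ≈ 48.500)
(B(218) + G)/(-34190 + 47478) = (-87*218 + 97/2)/(-34190 + 47478) = (-18966 + 97/2)/13288 = -37835/2*1/13288 = -37835/26576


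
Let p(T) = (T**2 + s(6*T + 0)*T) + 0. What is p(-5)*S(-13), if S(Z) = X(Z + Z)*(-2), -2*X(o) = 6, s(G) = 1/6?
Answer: 145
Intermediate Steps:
s(G) = 1/6
X(o) = -3 (X(o) = -1/2*6 = -3)
p(T) = T**2 + T/6 (p(T) = (T**2 + T/6) + 0 = T**2 + T/6)
S(Z) = 6 (S(Z) = -3*(-2) = 6)
p(-5)*S(-13) = -5*(1/6 - 5)*6 = -5*(-29/6)*6 = (145/6)*6 = 145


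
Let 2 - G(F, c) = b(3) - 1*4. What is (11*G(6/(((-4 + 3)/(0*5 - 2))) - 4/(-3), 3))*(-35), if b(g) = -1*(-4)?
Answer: -770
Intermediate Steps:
b(g) = 4
G(F, c) = 2 (G(F, c) = 2 - (4 - 1*4) = 2 - (4 - 4) = 2 - 1*0 = 2 + 0 = 2)
(11*G(6/(((-4 + 3)/(0*5 - 2))) - 4/(-3), 3))*(-35) = (11*2)*(-35) = 22*(-35) = -770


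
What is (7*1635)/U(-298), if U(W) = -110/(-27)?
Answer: 61803/22 ≈ 2809.2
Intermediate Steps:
U(W) = 110/27 (U(W) = -110*(-1/27) = 110/27)
(7*1635)/U(-298) = (7*1635)/(110/27) = 11445*(27/110) = 61803/22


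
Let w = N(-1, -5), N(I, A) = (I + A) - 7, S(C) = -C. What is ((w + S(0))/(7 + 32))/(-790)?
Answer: 1/2370 ≈ 0.00042194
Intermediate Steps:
N(I, A) = -7 + A + I (N(I, A) = (A + I) - 7 = -7 + A + I)
w = -13 (w = -7 - 5 - 1 = -13)
((w + S(0))/(7 + 32))/(-790) = ((-13 - 1*0)/(7 + 32))/(-790) = ((-13 + 0)/39)*(-1/790) = -13*1/39*(-1/790) = -1/3*(-1/790) = 1/2370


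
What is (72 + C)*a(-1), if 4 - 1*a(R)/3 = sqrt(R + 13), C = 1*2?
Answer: 888 - 444*sqrt(3) ≈ 118.97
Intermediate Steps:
C = 2
a(R) = 12 - 3*sqrt(13 + R) (a(R) = 12 - 3*sqrt(R + 13) = 12 - 3*sqrt(13 + R))
(72 + C)*a(-1) = (72 + 2)*(12 - 3*sqrt(13 - 1)) = 74*(12 - 6*sqrt(3)) = 888 - 444*sqrt(3)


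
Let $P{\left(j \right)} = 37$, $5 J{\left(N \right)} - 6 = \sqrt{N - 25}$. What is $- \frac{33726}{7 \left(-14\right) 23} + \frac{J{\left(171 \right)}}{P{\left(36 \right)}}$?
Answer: $\frac{446631}{29785} + \frac{\sqrt{146}}{185} \approx 15.06$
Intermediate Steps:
$J{\left(N \right)} = \frac{6}{5} + \frac{\sqrt{-25 + N}}{5}$ ($J{\left(N \right)} = \frac{6}{5} + \frac{\sqrt{N - 25}}{5} = \frac{6}{5} + \frac{\sqrt{-25 + N}}{5}$)
$- \frac{33726}{7 \left(-14\right) 23} + \frac{J{\left(171 \right)}}{P{\left(36 \right)}} = - \frac{33726}{7 \left(-14\right) 23} + \frac{\frac{6}{5} + \frac{\sqrt{-25 + 171}}{5}}{37} = - \frac{33726}{\left(-98\right) 23} + \left(\frac{6}{5} + \frac{\sqrt{146}}{5}\right) \frac{1}{37} = - \frac{33726}{-2254} + \left(\frac{6}{185} + \frac{\sqrt{146}}{185}\right) = \left(-33726\right) \left(- \frac{1}{2254}\right) + \left(\frac{6}{185} + \frac{\sqrt{146}}{185}\right) = \frac{2409}{161} + \left(\frac{6}{185} + \frac{\sqrt{146}}{185}\right) = \frac{446631}{29785} + \frac{\sqrt{146}}{185}$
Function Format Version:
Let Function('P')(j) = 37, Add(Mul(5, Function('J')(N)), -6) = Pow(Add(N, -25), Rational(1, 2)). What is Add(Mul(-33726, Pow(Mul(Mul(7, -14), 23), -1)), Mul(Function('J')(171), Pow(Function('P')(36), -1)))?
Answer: Add(Rational(446631, 29785), Mul(Rational(1, 185), Pow(146, Rational(1, 2)))) ≈ 15.060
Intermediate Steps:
Function('J')(N) = Add(Rational(6, 5), Mul(Rational(1, 5), Pow(Add(-25, N), Rational(1, 2)))) (Function('J')(N) = Add(Rational(6, 5), Mul(Rational(1, 5), Pow(Add(N, -25), Rational(1, 2)))) = Add(Rational(6, 5), Mul(Rational(1, 5), Pow(Add(-25, N), Rational(1, 2)))))
Add(Mul(-33726, Pow(Mul(Mul(7, -14), 23), -1)), Mul(Function('J')(171), Pow(Function('P')(36), -1))) = Add(Mul(-33726, Pow(Mul(Mul(7, -14), 23), -1)), Mul(Add(Rational(6, 5), Mul(Rational(1, 5), Pow(Add(-25, 171), Rational(1, 2)))), Pow(37, -1))) = Add(Mul(-33726, Pow(Mul(-98, 23), -1)), Mul(Add(Rational(6, 5), Mul(Rational(1, 5), Pow(146, Rational(1, 2)))), Rational(1, 37))) = Add(Mul(-33726, Pow(-2254, -1)), Add(Rational(6, 185), Mul(Rational(1, 185), Pow(146, Rational(1, 2))))) = Add(Mul(-33726, Rational(-1, 2254)), Add(Rational(6, 185), Mul(Rational(1, 185), Pow(146, Rational(1, 2))))) = Add(Rational(2409, 161), Add(Rational(6, 185), Mul(Rational(1, 185), Pow(146, Rational(1, 2))))) = Add(Rational(446631, 29785), Mul(Rational(1, 185), Pow(146, Rational(1, 2))))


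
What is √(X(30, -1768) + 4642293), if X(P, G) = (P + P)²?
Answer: √4645893 ≈ 2155.4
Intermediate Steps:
X(P, G) = 4*P² (X(P, G) = (2*P)² = 4*P²)
√(X(30, -1768) + 4642293) = √(4*30² + 4642293) = √(4*900 + 4642293) = √(3600 + 4642293) = √4645893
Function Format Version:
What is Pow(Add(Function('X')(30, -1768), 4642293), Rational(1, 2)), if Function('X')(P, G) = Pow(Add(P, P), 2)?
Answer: Pow(4645893, Rational(1, 2)) ≈ 2155.4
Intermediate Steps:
Function('X')(P, G) = Mul(4, Pow(P, 2)) (Function('X')(P, G) = Pow(Mul(2, P), 2) = Mul(4, Pow(P, 2)))
Pow(Add(Function('X')(30, -1768), 4642293), Rational(1, 2)) = Pow(Add(Mul(4, Pow(30, 2)), 4642293), Rational(1, 2)) = Pow(Add(Mul(4, 900), 4642293), Rational(1, 2)) = Pow(Add(3600, 4642293), Rational(1, 2)) = Pow(4645893, Rational(1, 2))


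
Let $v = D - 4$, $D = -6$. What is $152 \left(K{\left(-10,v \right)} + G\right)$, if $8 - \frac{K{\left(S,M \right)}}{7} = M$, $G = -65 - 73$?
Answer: $-1824$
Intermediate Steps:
$v = -10$ ($v = -6 - 4 = -10$)
$G = -138$
$K{\left(S,M \right)} = 56 - 7 M$
$152 \left(K{\left(-10,v \right)} + G\right) = 152 \left(\left(56 - -70\right) - 138\right) = 152 \left(\left(56 + 70\right) - 138\right) = 152 \left(126 - 138\right) = 152 \left(-12\right) = -1824$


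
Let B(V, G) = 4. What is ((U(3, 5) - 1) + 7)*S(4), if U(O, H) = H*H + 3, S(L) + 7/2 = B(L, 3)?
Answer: 17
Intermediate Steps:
S(L) = ½ (S(L) = -7/2 + 4 = ½)
U(O, H) = 3 + H² (U(O, H) = H² + 3 = 3 + H²)
((U(3, 5) - 1) + 7)*S(4) = (((3 + 5²) - 1) + 7)*(½) = (((3 + 25) - 1) + 7)*(½) = ((28 - 1) + 7)*(½) = (27 + 7)*(½) = 34*(½) = 17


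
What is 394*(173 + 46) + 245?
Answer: 86531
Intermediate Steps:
394*(173 + 46) + 245 = 394*219 + 245 = 86286 + 245 = 86531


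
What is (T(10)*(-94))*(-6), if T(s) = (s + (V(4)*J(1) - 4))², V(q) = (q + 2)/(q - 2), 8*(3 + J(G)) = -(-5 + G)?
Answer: 1269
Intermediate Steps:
J(G) = -19/8 - G/8 (J(G) = -3 + (-(-5 + G))/8 = -3 + (5 - G)/8 = -3 + (5/8 - G/8) = -19/8 - G/8)
V(q) = (2 + q)/(-2 + q)
T(s) = (-23/2 + s)² (T(s) = (s + (((2 + 4)/(-2 + 4))*(-19/8 - ⅛*1) - 4))² = (s + ((6/2)*(-19/8 - ⅛) - 4))² = (s + (((½)*6)*(-5/2) - 4))² = (s + (3*(-5/2) - 4))² = (s + (-15/2 - 4))² = (s - 23/2)² = (-23/2 + s)²)
(T(10)*(-94))*(-6) = (((23 - 2*10)²/4)*(-94))*(-6) = (((23 - 20)²/4)*(-94))*(-6) = (((¼)*3²)*(-94))*(-6) = (((¼)*9)*(-94))*(-6) = ((9/4)*(-94))*(-6) = -423/2*(-6) = 1269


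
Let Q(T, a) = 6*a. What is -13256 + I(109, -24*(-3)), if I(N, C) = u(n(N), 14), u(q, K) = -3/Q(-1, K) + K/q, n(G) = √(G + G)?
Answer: -371169/28 + 7*√218/109 ≈ -13255.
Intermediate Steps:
n(G) = √2*√G (n(G) = √(2*G) = √2*√G)
u(q, K) = -1/(2*K) + K/q (u(q, K) = -3*1/(6*K) + K/q = -1/(2*K) + K/q)
I(N, C) = -1/28 + 7*√2/√N (I(N, C) = -½/14 + 14/((√2*√N)) = -½*1/14 + 14*(√2/(2*√N)) = -1/28 + 7*√2/√N)
-13256 + I(109, -24*(-3)) = -13256 + (-1/28 + 7*√2/√109) = -13256 + (-1/28 + 7*√2*(√109/109)) = -13256 + (-1/28 + 7*√218/109) = -371169/28 + 7*√218/109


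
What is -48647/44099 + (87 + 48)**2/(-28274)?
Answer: -10327723/5909266 ≈ -1.7477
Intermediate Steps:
-48647/44099 + (87 + 48)**2/(-28274) = -48647*1/44099 + 135**2*(-1/28274) = -48647/44099 + 18225*(-1/28274) = -48647/44099 - 18225/28274 = -10327723/5909266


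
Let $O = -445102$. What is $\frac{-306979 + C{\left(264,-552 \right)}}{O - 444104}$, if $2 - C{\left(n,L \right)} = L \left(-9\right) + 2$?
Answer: $\frac{311947}{889206} \approx 0.35082$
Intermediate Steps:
$C{\left(n,L \right)} = 9 L$ ($C{\left(n,L \right)} = 2 - \left(L \left(-9\right) + 2\right) = 2 - \left(- 9 L + 2\right) = 2 - \left(2 - 9 L\right) = 2 + \left(-2 + 9 L\right) = 9 L$)
$\frac{-306979 + C{\left(264,-552 \right)}}{O - 444104} = \frac{-306979 + 9 \left(-552\right)}{-445102 - 444104} = \frac{-306979 - 4968}{-889206} = \left(-311947\right) \left(- \frac{1}{889206}\right) = \frac{311947}{889206}$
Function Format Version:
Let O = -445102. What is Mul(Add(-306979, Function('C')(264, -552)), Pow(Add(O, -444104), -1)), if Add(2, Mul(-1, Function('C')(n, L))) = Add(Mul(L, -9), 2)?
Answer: Rational(311947, 889206) ≈ 0.35082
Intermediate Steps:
Function('C')(n, L) = Mul(9, L) (Function('C')(n, L) = Add(2, Mul(-1, Add(Mul(L, -9), 2))) = Add(2, Mul(-1, Add(Mul(-9, L), 2))) = Add(2, Mul(-1, Add(2, Mul(-9, L)))) = Add(2, Add(-2, Mul(9, L))) = Mul(9, L))
Mul(Add(-306979, Function('C')(264, -552)), Pow(Add(O, -444104), -1)) = Mul(Add(-306979, Mul(9, -552)), Pow(Add(-445102, -444104), -1)) = Mul(Add(-306979, -4968), Pow(-889206, -1)) = Mul(-311947, Rational(-1, 889206)) = Rational(311947, 889206)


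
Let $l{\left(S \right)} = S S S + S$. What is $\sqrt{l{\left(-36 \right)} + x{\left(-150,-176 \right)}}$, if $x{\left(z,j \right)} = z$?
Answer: $i \sqrt{46842} \approx 216.43 i$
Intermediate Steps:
$l{\left(S \right)} = S + S^{3}$ ($l{\left(S \right)} = S^{2} S + S = S^{3} + S = S + S^{3}$)
$\sqrt{l{\left(-36 \right)} + x{\left(-150,-176 \right)}} = \sqrt{\left(-36 + \left(-36\right)^{3}\right) - 150} = \sqrt{\left(-36 - 46656\right) - 150} = \sqrt{-46692 - 150} = \sqrt{-46842} = i \sqrt{46842}$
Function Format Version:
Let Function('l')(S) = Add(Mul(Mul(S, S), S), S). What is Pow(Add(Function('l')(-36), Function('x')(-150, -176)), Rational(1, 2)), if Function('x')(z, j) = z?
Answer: Mul(I, Pow(46842, Rational(1, 2))) ≈ Mul(216.43, I)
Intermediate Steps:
Function('l')(S) = Add(S, Pow(S, 3)) (Function('l')(S) = Add(Mul(Pow(S, 2), S), S) = Add(Pow(S, 3), S) = Add(S, Pow(S, 3)))
Pow(Add(Function('l')(-36), Function('x')(-150, -176)), Rational(1, 2)) = Pow(Add(Add(-36, Pow(-36, 3)), -150), Rational(1, 2)) = Pow(Add(Add(-36, -46656), -150), Rational(1, 2)) = Pow(Add(-46692, -150), Rational(1, 2)) = Pow(-46842, Rational(1, 2)) = Mul(I, Pow(46842, Rational(1, 2)))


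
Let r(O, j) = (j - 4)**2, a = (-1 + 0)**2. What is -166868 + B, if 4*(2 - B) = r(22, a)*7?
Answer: -667527/4 ≈ -1.6688e+5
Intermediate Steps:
a = 1 (a = (-1)**2 = 1)
r(O, j) = (-4 + j)**2
B = -55/4 (B = 2 - (-4 + 1)**2*7/4 = 2 - (-3)**2*7/4 = 2 - 9*7/4 = 2 - 1/4*63 = 2 - 63/4 = -55/4 ≈ -13.750)
-166868 + B = -166868 - 55/4 = -667527/4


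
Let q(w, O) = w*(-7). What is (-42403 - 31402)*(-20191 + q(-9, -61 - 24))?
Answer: 1485547040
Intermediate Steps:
q(w, O) = -7*w
(-42403 - 31402)*(-20191 + q(-9, -61 - 24)) = (-42403 - 31402)*(-20191 - 7*(-9)) = -73805*(-20191 + 63) = -73805*(-20128) = 1485547040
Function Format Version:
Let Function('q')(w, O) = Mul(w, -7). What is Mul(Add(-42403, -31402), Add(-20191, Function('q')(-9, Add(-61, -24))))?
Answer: 1485547040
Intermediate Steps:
Function('q')(w, O) = Mul(-7, w)
Mul(Add(-42403, -31402), Add(-20191, Function('q')(-9, Add(-61, -24)))) = Mul(Add(-42403, -31402), Add(-20191, Mul(-7, -9))) = Mul(-73805, Add(-20191, 63)) = Mul(-73805, -20128) = 1485547040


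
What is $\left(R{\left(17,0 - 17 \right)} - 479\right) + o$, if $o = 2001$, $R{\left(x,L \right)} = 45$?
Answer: $1567$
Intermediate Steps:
$\left(R{\left(17,0 - 17 \right)} - 479\right) + o = \left(45 - 479\right) + 2001 = -434 + 2001 = 1567$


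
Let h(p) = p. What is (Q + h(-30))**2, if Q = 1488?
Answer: 2125764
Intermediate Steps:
(Q + h(-30))**2 = (1488 - 30)**2 = 1458**2 = 2125764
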